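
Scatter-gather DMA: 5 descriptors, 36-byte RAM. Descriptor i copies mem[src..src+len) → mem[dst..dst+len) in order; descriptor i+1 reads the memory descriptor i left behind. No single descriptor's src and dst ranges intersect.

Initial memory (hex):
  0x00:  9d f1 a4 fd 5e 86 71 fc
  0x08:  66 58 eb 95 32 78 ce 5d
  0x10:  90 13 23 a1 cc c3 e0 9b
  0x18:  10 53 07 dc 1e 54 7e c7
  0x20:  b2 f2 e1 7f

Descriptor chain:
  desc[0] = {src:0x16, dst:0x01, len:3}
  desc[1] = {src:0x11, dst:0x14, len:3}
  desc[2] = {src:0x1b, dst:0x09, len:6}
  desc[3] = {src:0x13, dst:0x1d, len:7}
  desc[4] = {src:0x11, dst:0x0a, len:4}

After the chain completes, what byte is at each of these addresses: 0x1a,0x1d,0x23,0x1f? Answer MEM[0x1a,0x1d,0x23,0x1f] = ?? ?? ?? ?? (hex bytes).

MEM[0x1a,0x1d,0x23,0x1f] = 07 a1 53 23

  after D0: wrote 3B at 0x01 = e09b10
  after D1: wrote 3B at 0x14 = 1323a1
  after D2: wrote 6B at 0x09 = dc1e547ec7b2
  after D3: wrote 7B at 0x1d = a11323a19b1053
  after D4: wrote 4B at 0x0a = 1323a113
query mem[0x1a]=0x07, mem[0x1d]=0xa1, mem[0x23]=0x53, mem[0x1f]=0x23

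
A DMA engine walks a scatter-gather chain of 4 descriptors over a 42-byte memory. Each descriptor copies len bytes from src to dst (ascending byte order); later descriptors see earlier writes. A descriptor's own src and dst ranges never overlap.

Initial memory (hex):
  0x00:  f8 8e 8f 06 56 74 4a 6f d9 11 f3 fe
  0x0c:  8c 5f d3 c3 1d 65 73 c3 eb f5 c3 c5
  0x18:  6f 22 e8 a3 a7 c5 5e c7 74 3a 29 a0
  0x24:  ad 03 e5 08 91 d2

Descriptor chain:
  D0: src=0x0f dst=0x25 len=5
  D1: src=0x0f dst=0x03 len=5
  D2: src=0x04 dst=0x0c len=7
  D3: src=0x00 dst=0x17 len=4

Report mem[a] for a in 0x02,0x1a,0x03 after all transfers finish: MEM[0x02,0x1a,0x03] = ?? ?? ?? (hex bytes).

MEM[0x02,0x1a,0x03] = 8f c3 c3

D0: mem[0x25..0x29] <- [c3 1d 65 73 c3]
D1: mem[0x03..0x07] <- [c3 1d 65 73 c3]
D2: mem[0x0c..0x12] <- [1d 65 73 c3 d9 11 f3]
D3: mem[0x17..0x1a] <- [f8 8e 8f c3]
query mem[0x02]=0x8f, mem[0x1a]=0xc3, mem[0x03]=0xc3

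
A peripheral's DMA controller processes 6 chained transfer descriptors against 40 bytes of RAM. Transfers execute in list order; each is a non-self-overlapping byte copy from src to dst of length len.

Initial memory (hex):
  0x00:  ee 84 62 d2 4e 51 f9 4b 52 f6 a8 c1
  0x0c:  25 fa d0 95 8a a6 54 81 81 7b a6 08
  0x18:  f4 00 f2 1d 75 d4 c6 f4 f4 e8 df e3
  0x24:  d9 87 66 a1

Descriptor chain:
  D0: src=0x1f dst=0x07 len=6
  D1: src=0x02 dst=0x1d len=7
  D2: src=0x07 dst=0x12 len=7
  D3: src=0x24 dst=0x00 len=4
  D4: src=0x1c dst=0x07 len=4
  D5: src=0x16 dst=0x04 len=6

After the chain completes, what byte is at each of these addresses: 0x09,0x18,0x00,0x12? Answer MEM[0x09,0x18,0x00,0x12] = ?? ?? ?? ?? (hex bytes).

MEM[0x09,0x18,0x00,0x12] = 1d fa d9 f4

  after D0: wrote 6B at 0x07 = f4f4e8dfe3d9
  after D1: wrote 7B at 0x1d = 62d24e51f9f4f4
  after D2: wrote 7B at 0x12 = f4f4e8dfe3d9fa
  after D3: wrote 4B at 0x00 = d98766a1
  after D4: wrote 4B at 0x07 = 7562d24e
  after D5: wrote 6B at 0x04 = e3d9fa00f21d
query mem[0x09]=0x1d, mem[0x18]=0xfa, mem[0x00]=0xd9, mem[0x12]=0xf4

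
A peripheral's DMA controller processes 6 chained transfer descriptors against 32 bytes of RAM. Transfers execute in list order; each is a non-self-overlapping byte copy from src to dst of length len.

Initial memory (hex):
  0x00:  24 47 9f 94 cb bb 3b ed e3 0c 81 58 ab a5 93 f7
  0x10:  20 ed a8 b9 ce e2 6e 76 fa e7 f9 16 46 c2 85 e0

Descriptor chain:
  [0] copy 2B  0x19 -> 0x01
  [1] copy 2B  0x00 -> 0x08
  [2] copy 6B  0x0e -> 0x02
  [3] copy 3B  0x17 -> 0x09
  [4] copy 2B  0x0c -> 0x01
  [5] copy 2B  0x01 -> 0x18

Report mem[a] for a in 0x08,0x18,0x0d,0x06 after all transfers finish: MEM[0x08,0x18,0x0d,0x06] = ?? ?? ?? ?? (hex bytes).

MEM[0x08,0x18,0x0d,0x06] = 24 ab a5 a8

#0 dst[0x01+2] := {0xe7,0xf9}
#1 dst[0x08+2] := {0x24,0xe7}
#2 dst[0x02+6] := {0x93,0xf7,0x20,0xed,0xa8,0xb9}
#3 dst[0x09+3] := {0x76,0xfa,0xe7}
#4 dst[0x01+2] := {0xab,0xa5}
#5 dst[0x18+2] := {0xab,0xa5}
query mem[0x08]=0x24, mem[0x18]=0xab, mem[0x0d]=0xa5, mem[0x06]=0xa8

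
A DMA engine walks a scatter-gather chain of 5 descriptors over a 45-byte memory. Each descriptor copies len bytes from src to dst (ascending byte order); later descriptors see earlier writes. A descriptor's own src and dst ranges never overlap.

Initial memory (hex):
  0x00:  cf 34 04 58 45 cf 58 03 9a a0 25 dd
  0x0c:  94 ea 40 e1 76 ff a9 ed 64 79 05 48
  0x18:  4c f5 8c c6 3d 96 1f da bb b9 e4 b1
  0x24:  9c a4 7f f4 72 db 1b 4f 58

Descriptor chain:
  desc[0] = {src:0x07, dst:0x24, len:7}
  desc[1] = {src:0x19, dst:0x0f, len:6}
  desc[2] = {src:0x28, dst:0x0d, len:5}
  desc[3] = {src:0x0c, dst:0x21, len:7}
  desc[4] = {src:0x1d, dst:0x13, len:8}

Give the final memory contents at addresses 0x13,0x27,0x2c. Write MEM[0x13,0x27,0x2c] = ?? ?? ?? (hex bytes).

  after D0: wrote 7B at 0x24 = 039aa025dd94ea
  after D1: wrote 6B at 0x0f = f58cc63d961f
  after D2: wrote 5B at 0x0d = dd94ea4f58
  after D3: wrote 7B at 0x21 = 94dd94ea4f583d
  after D4: wrote 8B at 0x13 = 961fdabb94dd94ea
query mem[0x13]=0x96, mem[0x27]=0x3d, mem[0x2c]=0x58

MEM[0x13,0x27,0x2c] = 96 3d 58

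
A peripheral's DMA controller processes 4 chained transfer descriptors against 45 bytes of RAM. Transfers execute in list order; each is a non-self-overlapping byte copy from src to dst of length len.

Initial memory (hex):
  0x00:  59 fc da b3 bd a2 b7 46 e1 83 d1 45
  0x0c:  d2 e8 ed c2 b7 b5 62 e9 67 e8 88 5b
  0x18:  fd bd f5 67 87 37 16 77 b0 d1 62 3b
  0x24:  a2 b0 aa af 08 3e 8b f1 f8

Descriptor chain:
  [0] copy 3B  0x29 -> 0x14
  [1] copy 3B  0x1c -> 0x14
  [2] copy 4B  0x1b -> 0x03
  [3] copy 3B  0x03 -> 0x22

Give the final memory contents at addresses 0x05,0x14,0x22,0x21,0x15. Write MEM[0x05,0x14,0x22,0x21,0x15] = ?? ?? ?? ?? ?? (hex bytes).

MEM[0x05,0x14,0x22,0x21,0x15] = 37 87 67 d1 37

D0: mem[0x14..0x16] <- [3e 8b f1]
D1: mem[0x14..0x16] <- [87 37 16]
D2: mem[0x03..0x06] <- [67 87 37 16]
D3: mem[0x22..0x24] <- [67 87 37]
query mem[0x05]=0x37, mem[0x14]=0x87, mem[0x22]=0x67, mem[0x21]=0xd1, mem[0x15]=0x37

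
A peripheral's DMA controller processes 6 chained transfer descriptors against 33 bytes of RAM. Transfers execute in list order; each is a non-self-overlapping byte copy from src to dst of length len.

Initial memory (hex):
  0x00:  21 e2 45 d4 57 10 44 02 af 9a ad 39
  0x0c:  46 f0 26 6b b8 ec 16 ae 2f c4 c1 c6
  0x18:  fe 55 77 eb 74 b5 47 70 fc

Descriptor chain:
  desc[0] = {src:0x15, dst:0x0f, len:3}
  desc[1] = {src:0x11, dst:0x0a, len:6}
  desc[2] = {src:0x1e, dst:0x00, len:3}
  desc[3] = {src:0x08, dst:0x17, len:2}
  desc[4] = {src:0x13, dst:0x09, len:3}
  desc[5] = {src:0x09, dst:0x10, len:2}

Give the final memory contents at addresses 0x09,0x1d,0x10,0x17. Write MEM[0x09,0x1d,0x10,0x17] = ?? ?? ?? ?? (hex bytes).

MEM[0x09,0x1d,0x10,0x17] = ae b5 ae af

  after D0: wrote 3B at 0x0f = c4c1c6
  after D1: wrote 6B at 0x0a = c616ae2fc4c1
  after D2: wrote 3B at 0x00 = 4770fc
  after D3: wrote 2B at 0x17 = af9a
  after D4: wrote 3B at 0x09 = ae2fc4
  after D5: wrote 2B at 0x10 = ae2f
query mem[0x09]=0xae, mem[0x1d]=0xb5, mem[0x10]=0xae, mem[0x17]=0xaf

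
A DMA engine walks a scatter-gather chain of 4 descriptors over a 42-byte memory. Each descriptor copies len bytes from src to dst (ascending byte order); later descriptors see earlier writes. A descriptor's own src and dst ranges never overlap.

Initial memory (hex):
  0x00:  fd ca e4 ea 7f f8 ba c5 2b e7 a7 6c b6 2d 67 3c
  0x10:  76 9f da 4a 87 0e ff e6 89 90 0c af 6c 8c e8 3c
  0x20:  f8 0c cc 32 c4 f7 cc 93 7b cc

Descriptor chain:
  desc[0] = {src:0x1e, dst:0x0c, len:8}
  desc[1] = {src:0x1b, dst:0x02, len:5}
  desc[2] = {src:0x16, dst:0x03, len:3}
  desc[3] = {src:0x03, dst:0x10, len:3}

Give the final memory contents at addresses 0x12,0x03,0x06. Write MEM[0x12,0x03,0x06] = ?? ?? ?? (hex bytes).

[0] 0x1e->0x0c len=8 : e8 3c f8 0c cc 32 c4 f7
[1] 0x1b->0x02 len=5 : af 6c 8c e8 3c
[2] 0x16->0x03 len=3 : ff e6 89
[3] 0x03->0x10 len=3 : ff e6 89
query mem[0x12]=0x89, mem[0x03]=0xff, mem[0x06]=0x3c

MEM[0x12,0x03,0x06] = 89 ff 3c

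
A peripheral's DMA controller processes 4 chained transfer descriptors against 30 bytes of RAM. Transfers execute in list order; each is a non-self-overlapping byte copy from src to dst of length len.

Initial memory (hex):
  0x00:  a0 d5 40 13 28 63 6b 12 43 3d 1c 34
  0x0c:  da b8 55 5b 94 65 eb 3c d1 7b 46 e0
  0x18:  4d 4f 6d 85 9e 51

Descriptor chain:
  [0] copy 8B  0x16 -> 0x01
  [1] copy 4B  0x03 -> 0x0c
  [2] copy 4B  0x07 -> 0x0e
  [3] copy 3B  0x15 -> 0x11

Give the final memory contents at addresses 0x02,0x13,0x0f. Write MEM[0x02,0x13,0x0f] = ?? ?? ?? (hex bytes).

MEM[0x02,0x13,0x0f] = e0 e0 51

D0: mem[0x01..0x08] <- [46 e0 4d 4f 6d 85 9e 51]
D1: mem[0x0c..0x0f] <- [4d 4f 6d 85]
D2: mem[0x0e..0x11] <- [9e 51 3d 1c]
D3: mem[0x11..0x13] <- [7b 46 e0]
query mem[0x02]=0xe0, mem[0x13]=0xe0, mem[0x0f]=0x51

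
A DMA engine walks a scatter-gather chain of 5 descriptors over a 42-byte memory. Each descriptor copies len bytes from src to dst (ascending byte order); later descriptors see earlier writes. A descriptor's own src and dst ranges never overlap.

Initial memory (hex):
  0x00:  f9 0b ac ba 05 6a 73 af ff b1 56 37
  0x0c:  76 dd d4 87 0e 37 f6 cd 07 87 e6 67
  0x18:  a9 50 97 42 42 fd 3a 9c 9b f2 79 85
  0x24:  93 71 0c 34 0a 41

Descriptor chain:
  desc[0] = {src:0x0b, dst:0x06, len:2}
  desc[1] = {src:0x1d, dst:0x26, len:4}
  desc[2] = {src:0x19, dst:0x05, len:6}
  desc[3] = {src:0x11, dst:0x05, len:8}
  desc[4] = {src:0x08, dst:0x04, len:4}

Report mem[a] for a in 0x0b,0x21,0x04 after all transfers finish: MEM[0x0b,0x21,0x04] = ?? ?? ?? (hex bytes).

MEM[0x0b,0x21,0x04] = 67 f2 07

[0] 0x0b->0x06 len=2 : 37 76
[1] 0x1d->0x26 len=4 : fd 3a 9c 9b
[2] 0x19->0x05 len=6 : 50 97 42 42 fd 3a
[3] 0x11->0x05 len=8 : 37 f6 cd 07 87 e6 67 a9
[4] 0x08->0x04 len=4 : 07 87 e6 67
query mem[0x0b]=0x67, mem[0x21]=0xf2, mem[0x04]=0x07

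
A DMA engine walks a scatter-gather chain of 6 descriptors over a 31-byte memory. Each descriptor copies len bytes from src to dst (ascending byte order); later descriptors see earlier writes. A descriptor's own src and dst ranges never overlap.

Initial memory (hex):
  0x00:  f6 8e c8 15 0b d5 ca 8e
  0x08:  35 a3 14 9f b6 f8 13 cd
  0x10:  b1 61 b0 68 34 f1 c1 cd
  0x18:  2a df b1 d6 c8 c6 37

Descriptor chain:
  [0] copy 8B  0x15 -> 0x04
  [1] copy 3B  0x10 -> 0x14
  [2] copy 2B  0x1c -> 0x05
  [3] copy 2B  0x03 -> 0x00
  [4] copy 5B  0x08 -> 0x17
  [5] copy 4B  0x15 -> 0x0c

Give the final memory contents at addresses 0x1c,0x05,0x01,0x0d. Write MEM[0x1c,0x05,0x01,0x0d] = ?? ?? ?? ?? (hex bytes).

MEM[0x1c,0x05,0x01,0x0d] = c8 c8 f1 b0

D0: mem[0x04..0x0b] <- [f1 c1 cd 2a df b1 d6 c8]
D1: mem[0x14..0x16] <- [b1 61 b0]
D2: mem[0x05..0x06] <- [c8 c6]
D3: mem[0x00..0x01] <- [15 f1]
D4: mem[0x17..0x1b] <- [df b1 d6 c8 b6]
D5: mem[0x0c..0x0f] <- [61 b0 df b1]
query mem[0x1c]=0xc8, mem[0x05]=0xc8, mem[0x01]=0xf1, mem[0x0d]=0xb0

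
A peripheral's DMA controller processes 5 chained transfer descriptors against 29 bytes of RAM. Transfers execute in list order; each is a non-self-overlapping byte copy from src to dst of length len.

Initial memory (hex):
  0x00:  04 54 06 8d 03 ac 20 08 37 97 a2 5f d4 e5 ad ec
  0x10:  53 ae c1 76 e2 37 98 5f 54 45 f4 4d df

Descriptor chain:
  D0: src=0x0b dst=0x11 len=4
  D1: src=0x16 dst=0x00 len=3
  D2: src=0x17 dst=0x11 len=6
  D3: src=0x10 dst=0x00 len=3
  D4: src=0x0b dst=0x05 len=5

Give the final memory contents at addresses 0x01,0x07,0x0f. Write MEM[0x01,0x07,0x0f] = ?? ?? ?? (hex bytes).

MEM[0x01,0x07,0x0f] = 5f e5 ec

#0 dst[0x11+4] := {0x5f,0xd4,0xe5,0xad}
#1 dst[0x00+3] := {0x98,0x5f,0x54}
#2 dst[0x11+6] := {0x5f,0x54,0x45,0xf4,0x4d,0xdf}
#3 dst[0x00+3] := {0x53,0x5f,0x54}
#4 dst[0x05+5] := {0x5f,0xd4,0xe5,0xad,0xec}
query mem[0x01]=0x5f, mem[0x07]=0xe5, mem[0x0f]=0xec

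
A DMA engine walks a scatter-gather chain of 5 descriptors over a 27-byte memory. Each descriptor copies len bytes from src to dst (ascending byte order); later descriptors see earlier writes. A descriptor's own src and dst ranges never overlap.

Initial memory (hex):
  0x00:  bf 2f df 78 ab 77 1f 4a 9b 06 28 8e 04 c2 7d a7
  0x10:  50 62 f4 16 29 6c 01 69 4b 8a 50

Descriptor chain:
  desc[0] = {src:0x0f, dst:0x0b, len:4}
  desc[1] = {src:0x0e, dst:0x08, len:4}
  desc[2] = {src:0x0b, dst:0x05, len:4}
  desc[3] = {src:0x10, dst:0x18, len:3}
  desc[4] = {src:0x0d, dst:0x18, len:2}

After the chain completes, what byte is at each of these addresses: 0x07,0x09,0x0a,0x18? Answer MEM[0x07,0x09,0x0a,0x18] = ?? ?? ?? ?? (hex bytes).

MEM[0x07,0x09,0x0a,0x18] = 62 a7 50 62

[0] 0x0f->0x0b len=4 : a7 50 62 f4
[1] 0x0e->0x08 len=4 : f4 a7 50 62
[2] 0x0b->0x05 len=4 : 62 50 62 f4
[3] 0x10->0x18 len=3 : 50 62 f4
[4] 0x0d->0x18 len=2 : 62 f4
query mem[0x07]=0x62, mem[0x09]=0xa7, mem[0x0a]=0x50, mem[0x18]=0x62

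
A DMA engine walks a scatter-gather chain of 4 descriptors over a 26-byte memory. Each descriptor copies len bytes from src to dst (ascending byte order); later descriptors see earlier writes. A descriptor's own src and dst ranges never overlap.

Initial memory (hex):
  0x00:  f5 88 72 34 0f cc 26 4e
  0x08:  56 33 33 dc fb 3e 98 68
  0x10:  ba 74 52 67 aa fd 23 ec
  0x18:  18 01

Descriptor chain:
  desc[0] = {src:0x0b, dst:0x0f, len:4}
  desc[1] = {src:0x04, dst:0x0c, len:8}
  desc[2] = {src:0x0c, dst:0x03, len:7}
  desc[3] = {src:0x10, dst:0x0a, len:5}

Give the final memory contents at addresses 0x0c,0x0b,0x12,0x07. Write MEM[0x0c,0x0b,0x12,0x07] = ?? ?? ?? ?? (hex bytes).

MEM[0x0c,0x0b,0x12,0x07] = 33 33 33 56

D0: mem[0x0f..0x12] <- [dc fb 3e 98]
D1: mem[0x0c..0x13] <- [0f cc 26 4e 56 33 33 dc]
D2: mem[0x03..0x09] <- [0f cc 26 4e 56 33 33]
D3: mem[0x0a..0x0e] <- [56 33 33 dc aa]
query mem[0x0c]=0x33, mem[0x0b]=0x33, mem[0x12]=0x33, mem[0x07]=0x56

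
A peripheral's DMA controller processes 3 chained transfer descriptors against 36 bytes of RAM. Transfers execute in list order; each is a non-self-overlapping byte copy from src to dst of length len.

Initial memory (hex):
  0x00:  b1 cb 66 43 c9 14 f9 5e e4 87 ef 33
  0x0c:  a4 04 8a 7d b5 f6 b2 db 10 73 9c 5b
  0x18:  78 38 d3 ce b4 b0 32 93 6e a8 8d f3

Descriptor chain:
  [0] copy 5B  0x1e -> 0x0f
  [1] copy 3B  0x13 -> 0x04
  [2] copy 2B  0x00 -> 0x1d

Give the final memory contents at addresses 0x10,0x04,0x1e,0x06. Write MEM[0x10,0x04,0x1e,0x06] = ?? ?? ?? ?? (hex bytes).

MEM[0x10,0x04,0x1e,0x06] = 93 8d cb 73

  after D0: wrote 5B at 0x0f = 32936ea88d
  after D1: wrote 3B at 0x04 = 8d1073
  after D2: wrote 2B at 0x1d = b1cb
query mem[0x10]=0x93, mem[0x04]=0x8d, mem[0x1e]=0xcb, mem[0x06]=0x73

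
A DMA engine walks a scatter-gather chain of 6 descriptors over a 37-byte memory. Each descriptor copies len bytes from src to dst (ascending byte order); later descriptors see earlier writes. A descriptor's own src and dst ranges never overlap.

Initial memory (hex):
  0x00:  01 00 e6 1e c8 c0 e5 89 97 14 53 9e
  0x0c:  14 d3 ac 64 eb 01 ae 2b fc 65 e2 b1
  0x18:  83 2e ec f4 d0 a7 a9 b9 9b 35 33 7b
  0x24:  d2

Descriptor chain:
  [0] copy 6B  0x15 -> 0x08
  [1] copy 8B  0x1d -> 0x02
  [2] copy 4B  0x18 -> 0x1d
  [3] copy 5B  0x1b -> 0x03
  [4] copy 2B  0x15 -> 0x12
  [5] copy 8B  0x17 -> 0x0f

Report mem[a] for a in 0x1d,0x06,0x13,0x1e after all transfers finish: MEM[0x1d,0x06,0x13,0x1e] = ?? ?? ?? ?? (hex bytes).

MEM[0x1d,0x06,0x13,0x1e] = 83 2e f4 2e

[0] 0x15->0x08 len=6 : 65 e2 b1 83 2e ec
[1] 0x1d->0x02 len=8 : a7 a9 b9 9b 35 33 7b d2
[2] 0x18->0x1d len=4 : 83 2e ec f4
[3] 0x1b->0x03 len=5 : f4 d0 83 2e ec
[4] 0x15->0x12 len=2 : 65 e2
[5] 0x17->0x0f len=8 : b1 83 2e ec f4 d0 83 2e
query mem[0x1d]=0x83, mem[0x06]=0x2e, mem[0x13]=0xf4, mem[0x1e]=0x2e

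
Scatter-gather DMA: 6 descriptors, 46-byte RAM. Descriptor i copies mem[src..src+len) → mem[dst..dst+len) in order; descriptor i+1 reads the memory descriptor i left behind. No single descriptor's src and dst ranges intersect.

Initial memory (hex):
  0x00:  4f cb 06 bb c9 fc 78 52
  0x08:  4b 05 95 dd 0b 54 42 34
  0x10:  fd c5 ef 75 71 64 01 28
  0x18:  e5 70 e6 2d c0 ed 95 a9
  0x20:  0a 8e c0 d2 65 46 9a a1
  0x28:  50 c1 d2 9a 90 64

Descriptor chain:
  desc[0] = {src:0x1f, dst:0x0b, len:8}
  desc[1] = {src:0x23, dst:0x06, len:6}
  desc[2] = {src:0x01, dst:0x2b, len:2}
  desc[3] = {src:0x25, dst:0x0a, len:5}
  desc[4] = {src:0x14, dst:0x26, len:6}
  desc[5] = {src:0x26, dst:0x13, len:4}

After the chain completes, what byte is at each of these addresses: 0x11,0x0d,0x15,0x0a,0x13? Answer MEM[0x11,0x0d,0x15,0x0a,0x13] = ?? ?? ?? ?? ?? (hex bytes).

[0] 0x1f->0x0b len=8 : a9 0a 8e c0 d2 65 46 9a
[1] 0x23->0x06 len=6 : d2 65 46 9a a1 50
[2] 0x01->0x2b len=2 : cb 06
[3] 0x25->0x0a len=5 : 46 9a a1 50 c1
[4] 0x14->0x26 len=6 : 71 64 01 28 e5 70
[5] 0x26->0x13 len=4 : 71 64 01 28
query mem[0x11]=0x46, mem[0x0d]=0x50, mem[0x15]=0x01, mem[0x0a]=0x46, mem[0x13]=0x71

MEM[0x11,0x0d,0x15,0x0a,0x13] = 46 50 01 46 71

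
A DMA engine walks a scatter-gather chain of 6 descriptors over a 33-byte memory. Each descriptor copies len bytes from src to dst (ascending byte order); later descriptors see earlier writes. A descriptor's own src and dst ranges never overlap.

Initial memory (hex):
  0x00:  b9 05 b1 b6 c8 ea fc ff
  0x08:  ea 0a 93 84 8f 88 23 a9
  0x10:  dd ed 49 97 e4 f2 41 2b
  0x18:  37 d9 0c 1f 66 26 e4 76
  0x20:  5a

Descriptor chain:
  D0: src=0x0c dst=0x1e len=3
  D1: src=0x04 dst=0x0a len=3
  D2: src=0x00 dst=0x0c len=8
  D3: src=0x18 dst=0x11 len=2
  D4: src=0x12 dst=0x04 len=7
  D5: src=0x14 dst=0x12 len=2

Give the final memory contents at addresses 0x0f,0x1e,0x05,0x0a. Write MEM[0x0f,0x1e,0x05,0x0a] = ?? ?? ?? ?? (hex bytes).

MEM[0x0f,0x1e,0x05,0x0a] = b6 8f ff 37

  after D0: wrote 3B at 0x1e = 8f8823
  after D1: wrote 3B at 0x0a = c8eafc
  after D2: wrote 8B at 0x0c = b905b1b6c8eafcff
  after D3: wrote 2B at 0x11 = 37d9
  after D4: wrote 7B at 0x04 = d9ffe4f2412b37
  after D5: wrote 2B at 0x12 = e4f2
query mem[0x0f]=0xb6, mem[0x1e]=0x8f, mem[0x05]=0xff, mem[0x0a]=0x37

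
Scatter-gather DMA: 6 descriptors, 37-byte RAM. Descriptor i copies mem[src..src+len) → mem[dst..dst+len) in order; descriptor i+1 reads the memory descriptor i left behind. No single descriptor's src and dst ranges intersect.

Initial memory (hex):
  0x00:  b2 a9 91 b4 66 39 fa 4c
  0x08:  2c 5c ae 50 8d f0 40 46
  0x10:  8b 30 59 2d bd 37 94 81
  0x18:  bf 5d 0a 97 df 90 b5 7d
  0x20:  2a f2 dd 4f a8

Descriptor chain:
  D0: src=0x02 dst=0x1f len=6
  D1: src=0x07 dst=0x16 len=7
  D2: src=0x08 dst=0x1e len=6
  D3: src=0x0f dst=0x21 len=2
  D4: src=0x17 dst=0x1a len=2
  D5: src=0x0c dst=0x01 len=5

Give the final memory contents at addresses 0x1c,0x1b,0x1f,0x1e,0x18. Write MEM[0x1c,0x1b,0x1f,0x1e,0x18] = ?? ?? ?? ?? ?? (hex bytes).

#0 dst[0x1f+6] := {0x91,0xb4,0x66,0x39,0xfa,0x4c}
#1 dst[0x16+7] := {0x4c,0x2c,0x5c,0xae,0x50,0x8d,0xf0}
#2 dst[0x1e+6] := {0x2c,0x5c,0xae,0x50,0x8d,0xf0}
#3 dst[0x21+2] := {0x46,0x8b}
#4 dst[0x1a+2] := {0x2c,0x5c}
#5 dst[0x01+5] := {0x8d,0xf0,0x40,0x46,0x8b}
query mem[0x1c]=0xf0, mem[0x1b]=0x5c, mem[0x1f]=0x5c, mem[0x1e]=0x2c, mem[0x18]=0x5c

MEM[0x1c,0x1b,0x1f,0x1e,0x18] = f0 5c 5c 2c 5c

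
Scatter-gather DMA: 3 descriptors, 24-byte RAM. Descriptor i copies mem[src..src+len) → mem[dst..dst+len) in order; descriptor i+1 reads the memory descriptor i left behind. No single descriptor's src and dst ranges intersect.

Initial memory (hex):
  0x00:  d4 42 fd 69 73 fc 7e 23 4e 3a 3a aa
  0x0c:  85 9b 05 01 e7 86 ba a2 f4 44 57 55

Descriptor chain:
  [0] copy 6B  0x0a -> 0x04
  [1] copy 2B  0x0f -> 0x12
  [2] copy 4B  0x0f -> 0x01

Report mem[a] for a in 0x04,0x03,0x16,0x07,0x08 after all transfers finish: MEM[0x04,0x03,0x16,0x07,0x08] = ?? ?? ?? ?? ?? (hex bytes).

MEM[0x04,0x03,0x16,0x07,0x08] = 01 86 57 9b 05

  after D0: wrote 6B at 0x04 = 3aaa859b0501
  after D1: wrote 2B at 0x12 = 01e7
  after D2: wrote 4B at 0x01 = 01e78601
query mem[0x04]=0x01, mem[0x03]=0x86, mem[0x16]=0x57, mem[0x07]=0x9b, mem[0x08]=0x05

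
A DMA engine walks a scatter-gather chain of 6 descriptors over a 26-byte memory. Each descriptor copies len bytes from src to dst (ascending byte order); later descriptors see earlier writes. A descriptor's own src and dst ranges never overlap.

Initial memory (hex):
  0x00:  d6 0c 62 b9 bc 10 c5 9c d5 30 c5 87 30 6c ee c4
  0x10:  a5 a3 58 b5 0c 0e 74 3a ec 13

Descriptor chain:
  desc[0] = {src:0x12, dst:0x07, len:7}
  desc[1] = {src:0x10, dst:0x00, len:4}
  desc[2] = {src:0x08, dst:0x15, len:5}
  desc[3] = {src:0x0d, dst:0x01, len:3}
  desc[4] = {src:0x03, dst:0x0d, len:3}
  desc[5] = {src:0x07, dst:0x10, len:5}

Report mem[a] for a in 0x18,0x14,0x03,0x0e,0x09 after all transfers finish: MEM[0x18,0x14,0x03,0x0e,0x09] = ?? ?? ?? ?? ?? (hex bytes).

  after D0: wrote 7B at 0x07 = 58b50c0e743aec
  after D1: wrote 4B at 0x00 = a5a358b5
  after D2: wrote 5B at 0x15 = b50c0e743a
  after D3: wrote 3B at 0x01 = eceec4
  after D4: wrote 3B at 0x0d = c4bc10
  after D5: wrote 5B at 0x10 = 58b50c0e74
query mem[0x18]=0x74, mem[0x14]=0x74, mem[0x03]=0xc4, mem[0x0e]=0xbc, mem[0x09]=0x0c

MEM[0x18,0x14,0x03,0x0e,0x09] = 74 74 c4 bc 0c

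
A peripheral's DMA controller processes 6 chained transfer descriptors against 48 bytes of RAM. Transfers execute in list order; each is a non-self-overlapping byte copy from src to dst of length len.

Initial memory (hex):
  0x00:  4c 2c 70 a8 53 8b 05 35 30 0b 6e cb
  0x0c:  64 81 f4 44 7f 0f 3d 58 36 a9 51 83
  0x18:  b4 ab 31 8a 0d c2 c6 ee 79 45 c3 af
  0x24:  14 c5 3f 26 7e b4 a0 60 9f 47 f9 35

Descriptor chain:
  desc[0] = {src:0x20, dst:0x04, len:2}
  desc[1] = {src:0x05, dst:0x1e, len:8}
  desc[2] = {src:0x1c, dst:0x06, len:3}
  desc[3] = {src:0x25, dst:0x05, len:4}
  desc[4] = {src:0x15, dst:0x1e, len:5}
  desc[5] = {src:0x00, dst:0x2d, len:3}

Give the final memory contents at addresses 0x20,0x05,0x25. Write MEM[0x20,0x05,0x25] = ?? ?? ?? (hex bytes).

MEM[0x20,0x05,0x25] = 83 64 64

D0: mem[0x04..0x05] <- [79 45]
D1: mem[0x1e..0x25] <- [45 05 35 30 0b 6e cb 64]
D2: mem[0x06..0x08] <- [0d c2 45]
D3: mem[0x05..0x08] <- [64 3f 26 7e]
D4: mem[0x1e..0x22] <- [a9 51 83 b4 ab]
D5: mem[0x2d..0x2f] <- [4c 2c 70]
query mem[0x20]=0x83, mem[0x05]=0x64, mem[0x25]=0x64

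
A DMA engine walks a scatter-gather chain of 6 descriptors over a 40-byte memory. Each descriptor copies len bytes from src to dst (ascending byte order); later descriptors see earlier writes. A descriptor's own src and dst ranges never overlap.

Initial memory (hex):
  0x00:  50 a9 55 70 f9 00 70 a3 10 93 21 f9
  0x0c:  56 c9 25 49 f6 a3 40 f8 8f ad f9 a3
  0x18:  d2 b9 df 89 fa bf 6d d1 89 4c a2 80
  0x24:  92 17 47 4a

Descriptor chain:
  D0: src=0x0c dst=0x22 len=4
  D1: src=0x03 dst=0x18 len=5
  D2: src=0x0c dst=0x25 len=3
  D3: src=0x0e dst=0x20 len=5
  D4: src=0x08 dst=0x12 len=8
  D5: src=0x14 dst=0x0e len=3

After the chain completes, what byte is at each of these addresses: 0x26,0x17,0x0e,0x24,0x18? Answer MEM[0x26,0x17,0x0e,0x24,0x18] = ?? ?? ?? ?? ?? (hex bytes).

  after D0: wrote 4B at 0x22 = 56c92549
  after D1: wrote 5B at 0x18 = 70f90070a3
  after D2: wrote 3B at 0x25 = 56c925
  after D3: wrote 5B at 0x20 = 2549f6a340
  after D4: wrote 8B at 0x12 = 109321f956c92549
  after D5: wrote 3B at 0x0e = 21f956
query mem[0x26]=0xc9, mem[0x17]=0xc9, mem[0x0e]=0x21, mem[0x24]=0x40, mem[0x18]=0x25

MEM[0x26,0x17,0x0e,0x24,0x18] = c9 c9 21 40 25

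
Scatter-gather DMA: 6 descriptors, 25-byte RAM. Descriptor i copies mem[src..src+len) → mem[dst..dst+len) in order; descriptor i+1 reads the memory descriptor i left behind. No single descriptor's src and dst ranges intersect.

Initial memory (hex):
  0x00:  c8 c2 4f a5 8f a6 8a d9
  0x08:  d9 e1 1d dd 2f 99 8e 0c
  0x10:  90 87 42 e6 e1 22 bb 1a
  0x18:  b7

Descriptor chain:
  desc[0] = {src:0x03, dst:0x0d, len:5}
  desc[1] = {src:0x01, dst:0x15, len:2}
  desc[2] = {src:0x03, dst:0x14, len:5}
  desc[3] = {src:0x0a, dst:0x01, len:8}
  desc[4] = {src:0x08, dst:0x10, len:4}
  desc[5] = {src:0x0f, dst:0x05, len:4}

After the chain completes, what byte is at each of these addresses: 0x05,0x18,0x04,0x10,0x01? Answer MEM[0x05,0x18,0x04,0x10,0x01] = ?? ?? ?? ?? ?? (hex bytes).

MEM[0x05,0x18,0x04,0x10,0x01] = a6 d9 a5 d9 1d

  after D0: wrote 5B at 0x0d = a58fa68ad9
  after D1: wrote 2B at 0x15 = c24f
  after D2: wrote 5B at 0x14 = a58fa68ad9
  after D3: wrote 8B at 0x01 = 1ddd2fa58fa68ad9
  after D4: wrote 4B at 0x10 = d9e11ddd
  after D5: wrote 4B at 0x05 = a6d9e11d
query mem[0x05]=0xa6, mem[0x18]=0xd9, mem[0x04]=0xa5, mem[0x10]=0xd9, mem[0x01]=0x1d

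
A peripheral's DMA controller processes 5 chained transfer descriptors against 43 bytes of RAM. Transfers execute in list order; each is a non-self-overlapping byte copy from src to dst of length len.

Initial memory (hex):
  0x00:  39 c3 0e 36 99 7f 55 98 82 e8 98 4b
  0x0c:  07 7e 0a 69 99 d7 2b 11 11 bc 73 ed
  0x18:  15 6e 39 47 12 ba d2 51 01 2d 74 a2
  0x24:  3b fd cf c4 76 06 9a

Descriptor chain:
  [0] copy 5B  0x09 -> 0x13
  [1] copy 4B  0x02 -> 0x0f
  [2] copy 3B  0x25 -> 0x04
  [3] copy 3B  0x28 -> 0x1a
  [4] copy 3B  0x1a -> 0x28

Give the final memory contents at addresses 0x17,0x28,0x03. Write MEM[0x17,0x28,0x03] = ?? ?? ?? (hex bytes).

MEM[0x17,0x28,0x03] = 7e 76 36

[0] 0x09->0x13 len=5 : e8 98 4b 07 7e
[1] 0x02->0x0f len=4 : 0e 36 99 7f
[2] 0x25->0x04 len=3 : fd cf c4
[3] 0x28->0x1a len=3 : 76 06 9a
[4] 0x1a->0x28 len=3 : 76 06 9a
query mem[0x17]=0x7e, mem[0x28]=0x76, mem[0x03]=0x36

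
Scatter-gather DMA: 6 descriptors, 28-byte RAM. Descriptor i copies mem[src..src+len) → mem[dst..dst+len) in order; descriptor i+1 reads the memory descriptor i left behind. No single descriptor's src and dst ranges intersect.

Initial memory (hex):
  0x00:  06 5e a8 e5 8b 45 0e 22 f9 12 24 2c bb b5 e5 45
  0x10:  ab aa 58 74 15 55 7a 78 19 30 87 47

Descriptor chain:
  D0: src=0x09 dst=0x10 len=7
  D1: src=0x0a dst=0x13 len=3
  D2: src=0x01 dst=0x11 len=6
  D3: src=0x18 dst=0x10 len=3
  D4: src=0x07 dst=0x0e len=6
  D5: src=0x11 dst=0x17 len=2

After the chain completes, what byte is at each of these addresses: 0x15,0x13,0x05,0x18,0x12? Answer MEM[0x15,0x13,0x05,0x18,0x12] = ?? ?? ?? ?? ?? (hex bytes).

  after D0: wrote 7B at 0x10 = 12242cbbb5e545
  after D1: wrote 3B at 0x13 = 242cbb
  after D2: wrote 6B at 0x11 = 5ea8e58b450e
  after D3: wrote 3B at 0x10 = 193087
  after D4: wrote 6B at 0x0e = 22f912242cbb
  after D5: wrote 2B at 0x17 = 242c
query mem[0x15]=0x45, mem[0x13]=0xbb, mem[0x05]=0x45, mem[0x18]=0x2c, mem[0x12]=0x2c

MEM[0x15,0x13,0x05,0x18,0x12] = 45 bb 45 2c 2c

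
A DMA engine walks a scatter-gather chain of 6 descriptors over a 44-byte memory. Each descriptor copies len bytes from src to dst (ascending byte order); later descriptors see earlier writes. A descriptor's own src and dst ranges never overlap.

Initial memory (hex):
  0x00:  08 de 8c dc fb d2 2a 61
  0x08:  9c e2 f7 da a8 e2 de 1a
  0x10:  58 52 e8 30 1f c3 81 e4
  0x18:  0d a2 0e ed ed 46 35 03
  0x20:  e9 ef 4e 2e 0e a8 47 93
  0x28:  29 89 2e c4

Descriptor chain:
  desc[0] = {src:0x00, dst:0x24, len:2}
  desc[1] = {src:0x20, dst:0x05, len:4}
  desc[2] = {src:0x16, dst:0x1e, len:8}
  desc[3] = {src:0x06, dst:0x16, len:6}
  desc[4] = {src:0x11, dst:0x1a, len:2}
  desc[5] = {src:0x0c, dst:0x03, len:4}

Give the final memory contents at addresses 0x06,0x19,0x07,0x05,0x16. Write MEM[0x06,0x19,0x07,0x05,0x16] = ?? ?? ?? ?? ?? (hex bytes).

#0 dst[0x24+2] := {0x08,0xde}
#1 dst[0x05+4] := {0xe9,0xef,0x4e,0x2e}
#2 dst[0x1e+8] := {0x81,0xe4,0x0d,0xa2,0x0e,0xed,0xed,0x46}
#3 dst[0x16+6] := {0xef,0x4e,0x2e,0xe2,0xf7,0xda}
#4 dst[0x1a+2] := {0x52,0xe8}
#5 dst[0x03+4] := {0xa8,0xe2,0xde,0x1a}
query mem[0x06]=0x1a, mem[0x19]=0xe2, mem[0x07]=0x4e, mem[0x05]=0xde, mem[0x16]=0xef

MEM[0x06,0x19,0x07,0x05,0x16] = 1a e2 4e de ef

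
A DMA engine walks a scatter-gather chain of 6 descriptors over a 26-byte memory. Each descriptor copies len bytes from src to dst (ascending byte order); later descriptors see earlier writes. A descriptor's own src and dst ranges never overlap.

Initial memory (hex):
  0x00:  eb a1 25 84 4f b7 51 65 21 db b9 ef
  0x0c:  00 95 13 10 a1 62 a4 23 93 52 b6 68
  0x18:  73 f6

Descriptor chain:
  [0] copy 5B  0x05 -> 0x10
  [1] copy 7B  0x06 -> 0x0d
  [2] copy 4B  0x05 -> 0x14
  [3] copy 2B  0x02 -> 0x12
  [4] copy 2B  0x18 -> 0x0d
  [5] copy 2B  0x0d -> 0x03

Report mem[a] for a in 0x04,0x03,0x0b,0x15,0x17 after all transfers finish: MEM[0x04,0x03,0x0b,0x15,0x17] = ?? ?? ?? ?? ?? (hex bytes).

MEM[0x04,0x03,0x0b,0x15,0x17] = f6 73 ef 51 21

[0] 0x05->0x10 len=5 : b7 51 65 21 db
[1] 0x06->0x0d len=7 : 51 65 21 db b9 ef 00
[2] 0x05->0x14 len=4 : b7 51 65 21
[3] 0x02->0x12 len=2 : 25 84
[4] 0x18->0x0d len=2 : 73 f6
[5] 0x0d->0x03 len=2 : 73 f6
query mem[0x04]=0xf6, mem[0x03]=0x73, mem[0x0b]=0xef, mem[0x15]=0x51, mem[0x17]=0x21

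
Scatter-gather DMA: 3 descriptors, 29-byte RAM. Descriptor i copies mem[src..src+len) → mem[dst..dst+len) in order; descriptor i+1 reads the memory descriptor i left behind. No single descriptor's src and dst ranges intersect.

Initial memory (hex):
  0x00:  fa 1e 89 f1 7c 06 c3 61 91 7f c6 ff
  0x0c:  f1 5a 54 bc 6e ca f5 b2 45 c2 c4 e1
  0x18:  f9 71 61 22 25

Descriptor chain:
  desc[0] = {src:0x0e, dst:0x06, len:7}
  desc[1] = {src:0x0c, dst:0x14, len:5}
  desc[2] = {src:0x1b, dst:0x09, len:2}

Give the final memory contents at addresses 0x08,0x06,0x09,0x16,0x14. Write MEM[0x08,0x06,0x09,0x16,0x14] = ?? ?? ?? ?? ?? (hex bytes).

MEM[0x08,0x06,0x09,0x16,0x14] = 6e 54 22 54 45

D0: mem[0x06..0x0c] <- [54 bc 6e ca f5 b2 45]
D1: mem[0x14..0x18] <- [45 5a 54 bc 6e]
D2: mem[0x09..0x0a] <- [22 25]
query mem[0x08]=0x6e, mem[0x06]=0x54, mem[0x09]=0x22, mem[0x16]=0x54, mem[0x14]=0x45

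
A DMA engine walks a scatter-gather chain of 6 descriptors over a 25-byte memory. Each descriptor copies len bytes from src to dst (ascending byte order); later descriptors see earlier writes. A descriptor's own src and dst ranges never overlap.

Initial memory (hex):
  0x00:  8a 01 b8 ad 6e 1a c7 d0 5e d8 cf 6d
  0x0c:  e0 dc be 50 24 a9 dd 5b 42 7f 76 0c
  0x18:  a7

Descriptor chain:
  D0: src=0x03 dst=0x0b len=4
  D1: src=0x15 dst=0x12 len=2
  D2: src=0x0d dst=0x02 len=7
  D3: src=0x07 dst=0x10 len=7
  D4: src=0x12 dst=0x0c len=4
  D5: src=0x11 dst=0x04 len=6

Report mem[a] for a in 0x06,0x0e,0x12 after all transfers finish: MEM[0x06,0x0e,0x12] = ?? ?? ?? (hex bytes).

[0] 0x03->0x0b len=4 : ad 6e 1a c7
[1] 0x15->0x12 len=2 : 7f 76
[2] 0x0d->0x02 len=7 : 1a c7 50 24 a9 7f 76
[3] 0x07->0x10 len=7 : 7f 76 d8 cf ad 6e 1a
[4] 0x12->0x0c len=4 : d8 cf ad 6e
[5] 0x11->0x04 len=6 : 76 d8 cf ad 6e 1a
query mem[0x06]=0xcf, mem[0x0e]=0xad, mem[0x12]=0xd8

MEM[0x06,0x0e,0x12] = cf ad d8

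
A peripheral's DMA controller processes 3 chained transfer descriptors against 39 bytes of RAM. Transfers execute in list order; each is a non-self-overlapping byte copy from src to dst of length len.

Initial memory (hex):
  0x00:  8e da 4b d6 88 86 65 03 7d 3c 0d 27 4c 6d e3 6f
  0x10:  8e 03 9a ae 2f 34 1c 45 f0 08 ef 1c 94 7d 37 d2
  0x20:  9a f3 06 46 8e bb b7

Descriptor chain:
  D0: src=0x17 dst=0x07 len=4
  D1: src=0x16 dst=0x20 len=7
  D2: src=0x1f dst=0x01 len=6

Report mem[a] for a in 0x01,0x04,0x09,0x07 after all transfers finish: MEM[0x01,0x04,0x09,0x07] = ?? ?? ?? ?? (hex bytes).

D0: mem[0x07..0x0a] <- [45 f0 08 ef]
D1: mem[0x20..0x26] <- [1c 45 f0 08 ef 1c 94]
D2: mem[0x01..0x06] <- [d2 1c 45 f0 08 ef]
query mem[0x01]=0xd2, mem[0x04]=0xf0, mem[0x09]=0x08, mem[0x07]=0x45

MEM[0x01,0x04,0x09,0x07] = d2 f0 08 45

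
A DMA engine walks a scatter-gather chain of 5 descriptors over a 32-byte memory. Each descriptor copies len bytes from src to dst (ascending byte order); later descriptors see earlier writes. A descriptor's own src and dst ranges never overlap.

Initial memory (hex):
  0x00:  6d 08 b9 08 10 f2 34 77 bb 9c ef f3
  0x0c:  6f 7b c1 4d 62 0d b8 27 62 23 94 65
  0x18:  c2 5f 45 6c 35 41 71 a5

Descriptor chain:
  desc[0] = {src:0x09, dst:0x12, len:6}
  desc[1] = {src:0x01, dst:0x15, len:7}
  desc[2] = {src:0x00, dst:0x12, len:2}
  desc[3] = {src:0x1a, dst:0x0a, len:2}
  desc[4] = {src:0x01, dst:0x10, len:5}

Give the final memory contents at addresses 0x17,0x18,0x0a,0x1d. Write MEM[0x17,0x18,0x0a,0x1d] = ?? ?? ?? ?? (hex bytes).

MEM[0x17,0x18,0x0a,0x1d] = 08 10 34 41

  after D0: wrote 6B at 0x12 = 9ceff36f7bc1
  after D1: wrote 7B at 0x15 = 08b90810f23477
  after D2: wrote 2B at 0x12 = 6d08
  after D3: wrote 2B at 0x0a = 3477
  after D4: wrote 5B at 0x10 = 08b90810f2
query mem[0x17]=0x08, mem[0x18]=0x10, mem[0x0a]=0x34, mem[0x1d]=0x41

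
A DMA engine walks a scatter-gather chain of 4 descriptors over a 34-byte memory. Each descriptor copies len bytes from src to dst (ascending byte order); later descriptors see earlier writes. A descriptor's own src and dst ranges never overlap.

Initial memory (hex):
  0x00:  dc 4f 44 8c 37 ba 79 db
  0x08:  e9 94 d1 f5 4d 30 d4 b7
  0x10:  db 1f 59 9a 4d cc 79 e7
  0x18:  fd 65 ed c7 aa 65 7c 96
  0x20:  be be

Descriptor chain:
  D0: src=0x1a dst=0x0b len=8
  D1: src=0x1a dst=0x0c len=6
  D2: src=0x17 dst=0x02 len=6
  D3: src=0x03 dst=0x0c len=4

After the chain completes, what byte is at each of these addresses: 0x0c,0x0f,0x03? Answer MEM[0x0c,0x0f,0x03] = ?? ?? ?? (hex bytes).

D0: mem[0x0b..0x12] <- [ed c7 aa 65 7c 96 be be]
D1: mem[0x0c..0x11] <- [ed c7 aa 65 7c 96]
D2: mem[0x02..0x07] <- [e7 fd 65 ed c7 aa]
D3: mem[0x0c..0x0f] <- [fd 65 ed c7]
query mem[0x0c]=0xfd, mem[0x0f]=0xc7, mem[0x03]=0xfd

MEM[0x0c,0x0f,0x03] = fd c7 fd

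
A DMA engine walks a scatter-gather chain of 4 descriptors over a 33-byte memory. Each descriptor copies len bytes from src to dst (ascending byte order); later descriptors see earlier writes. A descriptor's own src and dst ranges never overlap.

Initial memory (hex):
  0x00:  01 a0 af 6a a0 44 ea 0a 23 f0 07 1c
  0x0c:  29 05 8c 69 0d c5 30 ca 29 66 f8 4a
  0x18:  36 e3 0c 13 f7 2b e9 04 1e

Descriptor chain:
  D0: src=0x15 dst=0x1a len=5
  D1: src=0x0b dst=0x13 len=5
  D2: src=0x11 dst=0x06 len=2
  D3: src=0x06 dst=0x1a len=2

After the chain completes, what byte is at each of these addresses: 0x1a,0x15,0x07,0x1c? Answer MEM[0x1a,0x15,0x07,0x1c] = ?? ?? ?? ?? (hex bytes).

  after D0: wrote 5B at 0x1a = 66f84a36e3
  after D1: wrote 5B at 0x13 = 1c29058c69
  after D2: wrote 2B at 0x06 = c530
  after D3: wrote 2B at 0x1a = c530
query mem[0x1a]=0xc5, mem[0x15]=0x05, mem[0x07]=0x30, mem[0x1c]=0x4a

MEM[0x1a,0x15,0x07,0x1c] = c5 05 30 4a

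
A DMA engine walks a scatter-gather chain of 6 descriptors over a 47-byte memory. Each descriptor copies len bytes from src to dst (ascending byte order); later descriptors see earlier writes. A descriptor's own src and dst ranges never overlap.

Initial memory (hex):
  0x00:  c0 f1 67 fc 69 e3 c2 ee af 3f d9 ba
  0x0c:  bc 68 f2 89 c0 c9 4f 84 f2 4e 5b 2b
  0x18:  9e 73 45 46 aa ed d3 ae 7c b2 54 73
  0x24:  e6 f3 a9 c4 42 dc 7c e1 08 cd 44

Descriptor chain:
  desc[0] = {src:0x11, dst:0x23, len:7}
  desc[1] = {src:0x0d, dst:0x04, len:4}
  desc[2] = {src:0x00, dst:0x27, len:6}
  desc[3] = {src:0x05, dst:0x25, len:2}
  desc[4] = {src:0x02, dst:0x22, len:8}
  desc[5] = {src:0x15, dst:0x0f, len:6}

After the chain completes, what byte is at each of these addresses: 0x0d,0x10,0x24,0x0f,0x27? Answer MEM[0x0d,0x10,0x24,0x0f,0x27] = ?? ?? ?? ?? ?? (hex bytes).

D0: mem[0x23..0x29] <- [c9 4f 84 f2 4e 5b 2b]
D1: mem[0x04..0x07] <- [68 f2 89 c0]
D2: mem[0x27..0x2c] <- [c0 f1 67 fc 68 f2]
D3: mem[0x25..0x26] <- [f2 89]
D4: mem[0x22..0x29] <- [67 fc 68 f2 89 c0 af 3f]
D5: mem[0x0f..0x14] <- [4e 5b 2b 9e 73 45]
query mem[0x0d]=0x68, mem[0x10]=0x5b, mem[0x24]=0x68, mem[0x0f]=0x4e, mem[0x27]=0xc0

MEM[0x0d,0x10,0x24,0x0f,0x27] = 68 5b 68 4e c0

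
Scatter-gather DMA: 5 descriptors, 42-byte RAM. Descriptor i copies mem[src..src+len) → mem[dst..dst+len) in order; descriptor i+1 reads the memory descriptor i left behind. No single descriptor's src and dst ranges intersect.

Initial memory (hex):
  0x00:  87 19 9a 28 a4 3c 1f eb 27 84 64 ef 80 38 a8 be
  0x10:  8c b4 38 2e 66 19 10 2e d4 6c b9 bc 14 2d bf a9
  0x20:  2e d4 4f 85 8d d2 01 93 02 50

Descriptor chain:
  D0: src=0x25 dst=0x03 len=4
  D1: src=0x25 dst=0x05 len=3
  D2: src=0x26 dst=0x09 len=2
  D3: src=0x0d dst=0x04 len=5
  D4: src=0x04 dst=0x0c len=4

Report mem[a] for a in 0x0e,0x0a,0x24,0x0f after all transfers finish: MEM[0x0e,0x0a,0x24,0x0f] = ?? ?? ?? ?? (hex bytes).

[0] 0x25->0x03 len=4 : d2 01 93 02
[1] 0x25->0x05 len=3 : d2 01 93
[2] 0x26->0x09 len=2 : 01 93
[3] 0x0d->0x04 len=5 : 38 a8 be 8c b4
[4] 0x04->0x0c len=4 : 38 a8 be 8c
query mem[0x0e]=0xbe, mem[0x0a]=0x93, mem[0x24]=0x8d, mem[0x0f]=0x8c

MEM[0x0e,0x0a,0x24,0x0f] = be 93 8d 8c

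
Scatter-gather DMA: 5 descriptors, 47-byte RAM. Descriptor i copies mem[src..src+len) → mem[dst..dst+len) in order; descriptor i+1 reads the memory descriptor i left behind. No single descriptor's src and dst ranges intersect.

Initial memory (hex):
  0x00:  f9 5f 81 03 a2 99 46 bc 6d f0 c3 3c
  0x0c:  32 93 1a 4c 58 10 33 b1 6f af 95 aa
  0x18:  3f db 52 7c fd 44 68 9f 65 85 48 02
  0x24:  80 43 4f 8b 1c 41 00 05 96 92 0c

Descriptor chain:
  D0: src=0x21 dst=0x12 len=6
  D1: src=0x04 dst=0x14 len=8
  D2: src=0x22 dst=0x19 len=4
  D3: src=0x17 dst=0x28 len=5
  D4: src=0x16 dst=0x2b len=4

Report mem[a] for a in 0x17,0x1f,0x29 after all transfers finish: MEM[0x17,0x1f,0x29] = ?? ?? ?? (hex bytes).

#0 dst[0x12+6] := {0x85,0x48,0x02,0x80,0x43,0x4f}
#1 dst[0x14+8] := {0xa2,0x99,0x46,0xbc,0x6d,0xf0,0xc3,0x3c}
#2 dst[0x19+4] := {0x48,0x02,0x80,0x43}
#3 dst[0x28+5] := {0xbc,0x6d,0x48,0x02,0x80}
#4 dst[0x2b+4] := {0x46,0xbc,0x6d,0x48}
query mem[0x17]=0xbc, mem[0x1f]=0x9f, mem[0x29]=0x6d

MEM[0x17,0x1f,0x29] = bc 9f 6d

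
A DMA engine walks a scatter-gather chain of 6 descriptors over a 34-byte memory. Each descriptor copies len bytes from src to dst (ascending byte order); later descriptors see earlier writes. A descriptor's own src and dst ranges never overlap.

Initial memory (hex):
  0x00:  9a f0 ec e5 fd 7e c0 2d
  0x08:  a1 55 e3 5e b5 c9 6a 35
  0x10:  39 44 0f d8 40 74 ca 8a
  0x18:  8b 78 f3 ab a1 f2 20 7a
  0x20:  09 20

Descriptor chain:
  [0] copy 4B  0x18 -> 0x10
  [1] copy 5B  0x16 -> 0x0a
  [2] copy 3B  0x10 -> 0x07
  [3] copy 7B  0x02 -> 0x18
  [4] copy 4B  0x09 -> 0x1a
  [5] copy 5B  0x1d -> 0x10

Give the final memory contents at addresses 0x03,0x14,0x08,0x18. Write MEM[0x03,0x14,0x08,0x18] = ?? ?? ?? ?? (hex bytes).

MEM[0x03,0x14,0x08,0x18] = e5 20 78 ec

D0: mem[0x10..0x13] <- [8b 78 f3 ab]
D1: mem[0x0a..0x0e] <- [ca 8a 8b 78 f3]
D2: mem[0x07..0x09] <- [8b 78 f3]
D3: mem[0x18..0x1e] <- [ec e5 fd 7e c0 8b 78]
D4: mem[0x1a..0x1d] <- [f3 ca 8a 8b]
D5: mem[0x10..0x14] <- [8b 78 7a 09 20]
query mem[0x03]=0xe5, mem[0x14]=0x20, mem[0x08]=0x78, mem[0x18]=0xec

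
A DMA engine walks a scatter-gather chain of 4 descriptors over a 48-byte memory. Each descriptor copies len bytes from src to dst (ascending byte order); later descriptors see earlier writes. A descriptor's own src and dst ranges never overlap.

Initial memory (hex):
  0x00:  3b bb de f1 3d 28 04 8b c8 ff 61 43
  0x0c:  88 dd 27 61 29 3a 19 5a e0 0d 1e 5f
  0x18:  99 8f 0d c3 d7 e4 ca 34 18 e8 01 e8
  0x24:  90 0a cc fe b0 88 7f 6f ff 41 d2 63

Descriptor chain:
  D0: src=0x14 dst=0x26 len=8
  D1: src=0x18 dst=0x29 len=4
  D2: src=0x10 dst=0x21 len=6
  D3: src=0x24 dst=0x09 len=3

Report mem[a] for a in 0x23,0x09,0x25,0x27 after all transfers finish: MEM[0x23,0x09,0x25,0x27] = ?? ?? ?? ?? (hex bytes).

MEM[0x23,0x09,0x25,0x27] = 19 5a e0 0d

  after D0: wrote 8B at 0x26 = e00d1e5f998f0dc3
  after D1: wrote 4B at 0x29 = 998f0dc3
  after D2: wrote 6B at 0x21 = 293a195ae00d
  after D3: wrote 3B at 0x09 = 5ae00d
query mem[0x23]=0x19, mem[0x09]=0x5a, mem[0x25]=0xe0, mem[0x27]=0x0d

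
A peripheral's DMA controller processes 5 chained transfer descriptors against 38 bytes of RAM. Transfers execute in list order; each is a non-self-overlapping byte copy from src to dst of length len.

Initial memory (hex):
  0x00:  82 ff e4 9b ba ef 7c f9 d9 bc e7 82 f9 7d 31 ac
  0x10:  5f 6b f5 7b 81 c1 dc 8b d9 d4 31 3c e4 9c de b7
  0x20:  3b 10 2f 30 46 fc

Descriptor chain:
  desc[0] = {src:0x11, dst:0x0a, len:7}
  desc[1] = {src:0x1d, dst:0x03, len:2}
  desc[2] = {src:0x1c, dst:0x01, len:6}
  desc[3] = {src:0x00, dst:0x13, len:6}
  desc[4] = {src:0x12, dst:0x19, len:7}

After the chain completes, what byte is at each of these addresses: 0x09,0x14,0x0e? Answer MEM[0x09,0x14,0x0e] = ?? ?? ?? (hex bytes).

MEM[0x09,0x14,0x0e] = bc e4 c1

#0 dst[0x0a+7] := {0x6b,0xf5,0x7b,0x81,0xc1,0xdc,0x8b}
#1 dst[0x03+2] := {0x9c,0xde}
#2 dst[0x01+6] := {0xe4,0x9c,0xde,0xb7,0x3b,0x10}
#3 dst[0x13+6] := {0x82,0xe4,0x9c,0xde,0xb7,0x3b}
#4 dst[0x19+7] := {0xf5,0x82,0xe4,0x9c,0xde,0xb7,0x3b}
query mem[0x09]=0xbc, mem[0x14]=0xe4, mem[0x0e]=0xc1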